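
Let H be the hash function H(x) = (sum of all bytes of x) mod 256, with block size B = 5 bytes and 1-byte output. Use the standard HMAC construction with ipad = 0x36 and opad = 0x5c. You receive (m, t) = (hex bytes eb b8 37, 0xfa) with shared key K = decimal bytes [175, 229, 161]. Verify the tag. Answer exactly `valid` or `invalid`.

Key decimal bytes [175, 229, 161] = af e5 a1 is 3 bytes ≤ B = 5; zero-pad to 5 bytes: K' = af e5 a1 00 00.
K' ⊕ ipad = 99 d3 97 36 36; K' ⊕ opad = f3 b9 fd 5c 5c.
Inner hash: sum = 153+211+151+54+54+235+184+55 = 1097; mod 256 = 73 → 49.
Outer hash (recomputed tag): sum = 243+185+253+92+92+73 = 938; mod 256 = 170 → aa.
Recomputed tag = aa; claimed = fa → mismatch.

invalid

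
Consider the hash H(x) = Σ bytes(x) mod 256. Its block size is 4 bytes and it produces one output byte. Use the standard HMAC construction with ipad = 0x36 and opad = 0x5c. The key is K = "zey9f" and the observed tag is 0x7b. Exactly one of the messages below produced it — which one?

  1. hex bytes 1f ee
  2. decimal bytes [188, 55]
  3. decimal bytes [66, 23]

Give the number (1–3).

3

Key "zey9f" = 7a 65 79 39 66 is 5 bytes > B = 4, so hash it first: H(key) = f7, then zero-pad to 4 bytes: K' = f7 00 00 00.
K' ⊕ ipad = c1 36 36 36; K' ⊕ opad = ab 5c 5c 5c.
m1: inner = H(c1 36 36 36 1f ee) = 70; tag = H(ab 5c 5c 5c 70) = 2f
m2: inner = H(c1 36 36 36 bc 37) = 56; tag = H(ab 5c 5c 5c 56) = 15
m3: inner = H(c1 36 36 36 42 17) = bc; tag = H(ab 5c 5c 5c bc) = 7b ← matches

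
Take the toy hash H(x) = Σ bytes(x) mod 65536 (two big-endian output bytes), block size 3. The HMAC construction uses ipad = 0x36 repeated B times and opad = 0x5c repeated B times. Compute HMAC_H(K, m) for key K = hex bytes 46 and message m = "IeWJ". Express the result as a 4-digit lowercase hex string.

00ff

Key hex bytes 46 is 1 byte ≤ B = 3; zero-pad to 3 bytes: K' = 46 00 00.
K' ⊕ ipad = 70 36 36.  K' ⊕ opad = 1a 5c 5c.
Inner input = (K'⊕ipad) ∥ m = 70 36 36 ∥ 49 65 57 4a.
Inner hash: sum = 112+54+54+73+101+87+74 = 555 → 02 2b.
Outer input = (K'⊕opad) ∥ inner = 1a 5c 5c ∥ 02 2b.
Outer hash (tag): sum = 26+92+92+2+43 = 255 → 00 ff.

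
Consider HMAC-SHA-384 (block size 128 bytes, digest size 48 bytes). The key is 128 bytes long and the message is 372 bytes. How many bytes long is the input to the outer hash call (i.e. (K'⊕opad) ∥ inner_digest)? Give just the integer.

176

Key is 128 ≤ 128 bytes, zero-padded: |K'| = 128.
Outer input = (K'⊕opad) ∥ H(inner) → 128 + 48 = 176 bytes.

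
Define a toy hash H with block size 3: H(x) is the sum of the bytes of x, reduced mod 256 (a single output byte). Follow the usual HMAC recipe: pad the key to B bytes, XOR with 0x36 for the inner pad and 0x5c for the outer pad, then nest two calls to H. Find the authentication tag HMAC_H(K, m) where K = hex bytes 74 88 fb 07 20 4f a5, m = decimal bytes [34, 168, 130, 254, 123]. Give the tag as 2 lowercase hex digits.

5b

Key hex bytes 74 88 fb 07 20 4f a5 is 7 bytes > B = 3, so hash it first: H(key) = 12, then zero-pad to 3 bytes: K' = 12 00 00.
K' ⊕ ipad = 24 36 36.  K' ⊕ opad = 4e 5c 5c.
Inner input = (K'⊕ipad) ∥ m = 24 36 36 ∥ 22 a8 82 fe 7b.
Inner hash: sum = 36+54+54+34+168+130+254+123 = 853; mod 256 = 85 → 55.
Outer input = (K'⊕opad) ∥ inner = 4e 5c 5c ∥ 55.
Outer hash (tag): sum = 78+92+92+85 = 347; mod 256 = 91 → 5b.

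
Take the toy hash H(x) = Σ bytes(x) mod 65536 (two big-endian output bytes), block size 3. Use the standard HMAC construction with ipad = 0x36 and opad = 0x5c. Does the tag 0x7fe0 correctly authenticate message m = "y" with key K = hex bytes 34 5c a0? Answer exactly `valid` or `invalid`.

Key hex bytes 34 5c a0 is exactly B = 3 bytes: K' = 34 5c a0.
K' ⊕ ipad = 02 6a 96; K' ⊕ opad = 68 00 fc.
Inner hash: sum = 2+106+150+121 = 379 → 01 7b.
Outer hash (recomputed tag): sum = 104+0+252+1+123 = 480 → 01 e0.
Recomputed tag = 01e0; claimed = 7fe0 → mismatch.

invalid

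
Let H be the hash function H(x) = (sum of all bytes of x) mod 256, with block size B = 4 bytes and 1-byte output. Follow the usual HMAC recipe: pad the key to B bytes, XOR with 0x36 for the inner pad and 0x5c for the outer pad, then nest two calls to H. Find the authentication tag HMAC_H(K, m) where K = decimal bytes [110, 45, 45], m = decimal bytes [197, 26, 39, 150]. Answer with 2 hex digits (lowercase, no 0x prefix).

Key decimal bytes [110, 45, 45] = 6e 2d 2d is 3 bytes ≤ B = 4; zero-pad to 4 bytes: K' = 6e 2d 2d 00.
K' ⊕ ipad = 58 1b 1b 36.  K' ⊕ opad = 32 71 71 5c.
Inner input = (K'⊕ipad) ∥ m = 58 1b 1b 36 ∥ c5 1a 27 96.
Inner hash: sum = 88+27+27+54+197+26+39+150 = 608; mod 256 = 96 → 60.
Outer input = (K'⊕opad) ∥ inner = 32 71 71 5c ∥ 60.
Outer hash (tag): sum = 50+113+113+92+96 = 464; mod 256 = 208 → d0.

d0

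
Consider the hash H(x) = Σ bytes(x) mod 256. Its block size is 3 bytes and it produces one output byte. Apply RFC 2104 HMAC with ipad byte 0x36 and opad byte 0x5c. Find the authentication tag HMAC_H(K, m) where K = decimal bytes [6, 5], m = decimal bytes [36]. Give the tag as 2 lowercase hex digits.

cc

Key decimal bytes [6, 5] = 06 05 is 2 bytes ≤ B = 3; zero-pad to 3 bytes: K' = 06 05 00.
K' ⊕ ipad = 30 33 36.  K' ⊕ opad = 5a 59 5c.
Inner input = (K'⊕ipad) ∥ m = 30 33 36 ∥ 24.
Inner hash: sum = 48+51+54+36 = 189 → bd.
Outer input = (K'⊕opad) ∥ inner = 5a 59 5c ∥ bd.
Outer hash (tag): sum = 90+89+92+189 = 460; mod 256 = 204 → cc.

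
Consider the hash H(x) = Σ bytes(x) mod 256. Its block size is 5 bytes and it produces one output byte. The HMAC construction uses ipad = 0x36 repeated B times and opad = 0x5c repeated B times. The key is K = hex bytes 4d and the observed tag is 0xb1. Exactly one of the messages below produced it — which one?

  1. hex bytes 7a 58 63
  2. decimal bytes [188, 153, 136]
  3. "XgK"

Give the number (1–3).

2

Key hex bytes 4d is 1 byte ≤ B = 5; zero-pad to 5 bytes: K' = 4d 00 00 00 00.
K' ⊕ ipad = 7b 36 36 36 36; K' ⊕ opad = 11 5c 5c 5c 5c.
m1: inner = H(7b 36 36 36 36 7a 58 63) = 88; tag = H(11 5c 5c 5c 5c 88) = 09
m2: inner = H(7b 36 36 36 36 bc 99 88) = 30; tag = H(11 5c 5c 5c 5c 30) = b1 ← matches
m3: inner = H(7b 36 36 36 36 58 67 4b) = 5d; tag = H(11 5c 5c 5c 5c 5d) = de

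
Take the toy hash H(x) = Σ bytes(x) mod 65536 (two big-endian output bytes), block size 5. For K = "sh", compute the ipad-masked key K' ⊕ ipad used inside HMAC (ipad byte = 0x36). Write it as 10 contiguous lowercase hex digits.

455e363636

Key "sh" = 73 68 is 2 bytes ≤ B = 5; zero-pad to 5 bytes: K' = 73 68 00 00 00.
XOR each byte with 0x36: 73⊕36=45, 68⊕36=5e, 00⊕36=36, 00⊕36=36, 00⊕36=36.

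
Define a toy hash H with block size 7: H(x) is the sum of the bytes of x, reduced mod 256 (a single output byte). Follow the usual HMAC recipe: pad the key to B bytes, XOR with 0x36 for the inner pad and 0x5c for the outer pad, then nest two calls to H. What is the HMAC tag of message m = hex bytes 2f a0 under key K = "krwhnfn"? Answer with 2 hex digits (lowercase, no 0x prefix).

71

Key "krwhnfn" = 6b 72 77 68 6e 66 6e is exactly B = 7 bytes: K' = 6b 72 77 68 6e 66 6e.
K' ⊕ ipad = 5d 44 41 5e 58 50 58.  K' ⊕ opad = 37 2e 2b 34 32 3a 32.
Inner input = (K'⊕ipad) ∥ m = 5d 44 41 5e 58 50 58 ∥ 2f a0.
Inner hash: sum = 93+68+65+94+88+80+88+47+160 = 783; mod 256 = 15 → 0f.
Outer input = (K'⊕opad) ∥ inner = 37 2e 2b 34 32 3a 32 ∥ 0f.
Outer hash (tag): sum = 55+46+43+52+50+58+50+15 = 369; mod 256 = 113 → 71.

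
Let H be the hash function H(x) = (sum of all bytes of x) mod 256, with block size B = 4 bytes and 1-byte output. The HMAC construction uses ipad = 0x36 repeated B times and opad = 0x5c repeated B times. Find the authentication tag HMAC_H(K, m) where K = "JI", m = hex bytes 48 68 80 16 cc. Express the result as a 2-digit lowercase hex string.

5c

Key "JI" = 4a 49 is 2 bytes ≤ B = 4; zero-pad to 4 bytes: K' = 4a 49 00 00.
K' ⊕ ipad = 7c 7f 36 36.  K' ⊕ opad = 16 15 5c 5c.
Inner input = (K'⊕ipad) ∥ m = 7c 7f 36 36 ∥ 48 68 80 16 cc.
Inner hash: sum = 124+127+54+54+72+104+128+22+204 = 889; mod 256 = 121 → 79.
Outer input = (K'⊕opad) ∥ inner = 16 15 5c 5c ∥ 79.
Outer hash (tag): sum = 22+21+92+92+121 = 348; mod 256 = 92 → 5c.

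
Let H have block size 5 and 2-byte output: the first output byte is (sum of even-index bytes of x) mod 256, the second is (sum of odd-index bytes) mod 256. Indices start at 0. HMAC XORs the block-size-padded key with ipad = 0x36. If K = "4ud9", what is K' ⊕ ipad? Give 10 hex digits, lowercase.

Key "4ud9" = 34 75 64 39 is 4 bytes ≤ B = 5; zero-pad to 5 bytes: K' = 34 75 64 39 00.
XOR each byte with 0x36: 34⊕36=02, 75⊕36=43, 64⊕36=52, 39⊕36=0f, 00⊕36=36.

0243520f36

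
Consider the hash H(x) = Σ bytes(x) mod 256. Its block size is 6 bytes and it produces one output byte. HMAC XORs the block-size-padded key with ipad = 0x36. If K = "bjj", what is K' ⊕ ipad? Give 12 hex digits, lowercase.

Key "bjj" = 62 6a 6a is 3 bytes ≤ B = 6; zero-pad to 6 bytes: K' = 62 6a 6a 00 00 00.
XOR each byte with 0x36: 62⊕36=54, 6a⊕36=5c, 6a⊕36=5c, 00⊕36=36, 00⊕36=36, 00⊕36=36.

545c5c363636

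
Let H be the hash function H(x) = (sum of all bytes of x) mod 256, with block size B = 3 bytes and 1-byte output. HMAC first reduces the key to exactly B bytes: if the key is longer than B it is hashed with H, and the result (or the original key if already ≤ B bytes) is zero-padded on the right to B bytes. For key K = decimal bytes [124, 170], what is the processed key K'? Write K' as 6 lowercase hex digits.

Key decimal bytes [124, 170] = 7c aa is 2 bytes ≤ B = 3; zero-pad to 3 bytes: K' = 7c aa 00.

7caa00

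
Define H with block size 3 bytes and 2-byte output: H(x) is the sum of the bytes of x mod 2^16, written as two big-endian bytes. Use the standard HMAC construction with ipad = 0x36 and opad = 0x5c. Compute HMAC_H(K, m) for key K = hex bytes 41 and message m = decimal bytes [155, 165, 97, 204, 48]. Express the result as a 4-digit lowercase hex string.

0158

Key hex bytes 41 is 1 byte ≤ B = 3; zero-pad to 3 bytes: K' = 41 00 00.
K' ⊕ ipad = 77 36 36.  K' ⊕ opad = 1d 5c 5c.
Inner input = (K'⊕ipad) ∥ m = 77 36 36 ∥ 9b a5 61 cc 30.
Inner hash: sum = 119+54+54+155+165+97+204+48 = 896 → 03 80.
Outer input = (K'⊕opad) ∥ inner = 1d 5c 5c ∥ 03 80.
Outer hash (tag): sum = 29+92+92+3+128 = 344 → 01 58.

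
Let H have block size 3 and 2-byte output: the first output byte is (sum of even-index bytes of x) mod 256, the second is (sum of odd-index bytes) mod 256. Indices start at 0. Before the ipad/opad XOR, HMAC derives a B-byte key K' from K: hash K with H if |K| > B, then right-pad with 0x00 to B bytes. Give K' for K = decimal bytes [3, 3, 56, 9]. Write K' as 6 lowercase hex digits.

|K| = 4 > B = 3, so first hash the key.
H(K): even-index sum = 59 mod 256 = 59; odd-index sum = 12 mod 256 = 12 → 3b 0c.
Zero-pad H(K) = 3b 0c to 3 bytes: K' = 3b 0c 00.

3b0c00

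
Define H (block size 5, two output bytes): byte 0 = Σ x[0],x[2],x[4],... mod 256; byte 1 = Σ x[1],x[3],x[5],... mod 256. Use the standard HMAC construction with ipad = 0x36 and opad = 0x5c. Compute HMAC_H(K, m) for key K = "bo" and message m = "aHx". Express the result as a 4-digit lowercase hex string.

5e97

Key "bo" = 62 6f is 2 bytes ≤ B = 5; zero-pad to 5 bytes: K' = 62 6f 00 00 00.
K' ⊕ ipad = 54 59 36 36 36.  K' ⊕ opad = 3e 33 5c 5c 5c.
Inner input = (K'⊕ipad) ∥ m = 54 59 36 36 36 ∥ 61 48 78.
Inner hash: even-index sum = 264 mod 256 = 8; odd-index sum = 360 mod 256 = 104 → 08 68.
Outer input = (K'⊕opad) ∥ inner = 3e 33 5c 5c 5c ∥ 08 68.
Outer hash (tag): even-index sum = 350 mod 256 = 94; odd-index sum = 151 mod 256 = 151 → 5e 97.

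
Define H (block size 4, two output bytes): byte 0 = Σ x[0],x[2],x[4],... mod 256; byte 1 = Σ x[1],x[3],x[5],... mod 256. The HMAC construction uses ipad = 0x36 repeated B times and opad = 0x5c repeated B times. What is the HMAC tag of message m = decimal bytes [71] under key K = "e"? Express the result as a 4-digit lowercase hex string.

Key "e" = 65 is 1 byte ≤ B = 4; zero-pad to 4 bytes: K' = 65 00 00 00.
K' ⊕ ipad = 53 36 36 36.  K' ⊕ opad = 39 5c 5c 5c.
Inner input = (K'⊕ipad) ∥ m = 53 36 36 36 ∥ 47.
Inner hash: even-index sum = 208 mod 256 = 208; odd-index sum = 108 mod 256 = 108 → d0 6c.
Outer input = (K'⊕opad) ∥ inner = 39 5c 5c 5c ∥ d0 6c.
Outer hash (tag): even-index sum = 357 mod 256 = 101; odd-index sum = 292 mod 256 = 36 → 65 24.

6524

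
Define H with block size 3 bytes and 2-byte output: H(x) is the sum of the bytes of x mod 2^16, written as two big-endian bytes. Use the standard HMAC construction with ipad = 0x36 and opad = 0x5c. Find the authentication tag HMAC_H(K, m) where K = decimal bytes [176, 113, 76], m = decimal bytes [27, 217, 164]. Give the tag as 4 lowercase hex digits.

Key decimal bytes [176, 113, 76] = b0 71 4c is exactly B = 3 bytes: K' = b0 71 4c.
K' ⊕ ipad = 86 47 7a.  K' ⊕ opad = ec 2d 10.
Inner input = (K'⊕ipad) ∥ m = 86 47 7a ∥ 1b d9 a4.
Inner hash: sum = 134+71+122+27+217+164 = 735 → 02 df.
Outer input = (K'⊕opad) ∥ inner = ec 2d 10 ∥ 02 df.
Outer hash (tag): sum = 236+45+16+2+223 = 522 → 02 0a.

020a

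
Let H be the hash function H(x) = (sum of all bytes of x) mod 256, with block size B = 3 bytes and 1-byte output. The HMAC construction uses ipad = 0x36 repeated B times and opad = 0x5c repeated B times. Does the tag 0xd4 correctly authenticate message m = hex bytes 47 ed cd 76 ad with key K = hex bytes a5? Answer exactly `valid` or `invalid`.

Key hex bytes a5 is 1 byte ≤ B = 3; zero-pad to 3 bytes: K' = a5 00 00.
K' ⊕ ipad = 93 36 36; K' ⊕ opad = f9 5c 5c.
Inner hash: sum = 147+54+54+71+237+205+118+173 = 1059; mod 256 = 35 → 23.
Outer hash (recomputed tag): sum = 249+92+92+35 = 468; mod 256 = 212 → d4.
Recomputed tag = d4; claimed = d4 → match.

valid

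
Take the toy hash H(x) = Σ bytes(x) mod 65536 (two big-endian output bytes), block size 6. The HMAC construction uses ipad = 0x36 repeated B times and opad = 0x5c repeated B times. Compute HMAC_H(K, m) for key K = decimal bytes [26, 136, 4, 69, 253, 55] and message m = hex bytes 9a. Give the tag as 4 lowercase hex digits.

038e

Key decimal bytes [26, 136, 4, 69, 253, 55] = 1a 88 04 45 fd 37 is exactly B = 6 bytes: K' = 1a 88 04 45 fd 37.
K' ⊕ ipad = 2c be 32 73 cb 01.  K' ⊕ opad = 46 d4 58 19 a1 6b.
Inner input = (K'⊕ipad) ∥ m = 2c be 32 73 cb 01 ∥ 9a.
Inner hash: sum = 44+190+50+115+203+1+154 = 757 → 02 f5.
Outer input = (K'⊕opad) ∥ inner = 46 d4 58 19 a1 6b ∥ 02 f5.
Outer hash (tag): sum = 70+212+88+25+161+107+2+245 = 910 → 03 8e.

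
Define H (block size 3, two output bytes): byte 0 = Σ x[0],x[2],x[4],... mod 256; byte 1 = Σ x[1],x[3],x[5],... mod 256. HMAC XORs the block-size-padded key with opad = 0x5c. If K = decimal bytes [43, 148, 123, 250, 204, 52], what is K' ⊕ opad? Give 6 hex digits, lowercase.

2e9e5c

Key decimal bytes [43, 148, 123, 250, 204, 52] = 2b 94 7b fa cc 34 is 6 bytes > B = 3, so hash it first: H(key) = 72 c2, then zero-pad to 3 bytes: K' = 72 c2 00.
XOR each byte with 0x5c: 72⊕5c=2e, c2⊕5c=9e, 00⊕5c=5c.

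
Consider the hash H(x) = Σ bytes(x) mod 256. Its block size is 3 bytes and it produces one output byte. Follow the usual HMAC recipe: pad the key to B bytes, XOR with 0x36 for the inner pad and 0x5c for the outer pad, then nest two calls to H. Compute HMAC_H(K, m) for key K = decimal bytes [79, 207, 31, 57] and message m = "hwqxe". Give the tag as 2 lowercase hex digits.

bb

Key decimal bytes [79, 207, 31, 57] = 4f cf 1f 39 is 4 bytes > B = 3, so hash it first: H(key) = 76, then zero-pad to 3 bytes: K' = 76 00 00.
K' ⊕ ipad = 40 36 36.  K' ⊕ opad = 2a 5c 5c.
Inner input = (K'⊕ipad) ∥ m = 40 36 36 ∥ 68 77 71 78 65.
Inner hash: sum = 64+54+54+104+119+113+120+101 = 729; mod 256 = 217 → d9.
Outer input = (K'⊕opad) ∥ inner = 2a 5c 5c ∥ d9.
Outer hash (tag): sum = 42+92+92+217 = 443; mod 256 = 187 → bb.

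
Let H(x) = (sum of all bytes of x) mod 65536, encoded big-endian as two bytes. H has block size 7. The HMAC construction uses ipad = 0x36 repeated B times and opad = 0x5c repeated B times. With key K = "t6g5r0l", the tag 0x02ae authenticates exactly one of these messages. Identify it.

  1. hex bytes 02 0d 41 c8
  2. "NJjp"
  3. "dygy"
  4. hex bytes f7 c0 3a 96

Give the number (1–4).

2

Key "t6g5r0l" = 74 36 67 35 72 30 6c is exactly B = 7 bytes: K' = 74 36 67 35 72 30 6c.
K' ⊕ ipad = 42 00 51 03 44 06 5a; K' ⊕ opad = 28 6a 3b 69 2e 6c 30.
m1: inner = H(42 00 51 03 44 06 5a 02 0d 41 c8) = 02 52; tag = H(28 6a 3b 69 2e 6c 30 02 52) = 0254
m2: inner = H(42 00 51 03 44 06 5a 4e 4a 6a 70) = 02 ac; tag = H(28 6a 3b 69 2e 6c 30 02 ac) = 02ae ← matches
m3: inner = H(42 00 51 03 44 06 5a 64 79 67 79) = 02 f7; tag = H(28 6a 3b 69 2e 6c 30 02 f7) = 02f9
m4: inner = H(42 00 51 03 44 06 5a f7 c0 3a 96) = 03 c1; tag = H(28 6a 3b 69 2e 6c 30 03 c1) = 02c4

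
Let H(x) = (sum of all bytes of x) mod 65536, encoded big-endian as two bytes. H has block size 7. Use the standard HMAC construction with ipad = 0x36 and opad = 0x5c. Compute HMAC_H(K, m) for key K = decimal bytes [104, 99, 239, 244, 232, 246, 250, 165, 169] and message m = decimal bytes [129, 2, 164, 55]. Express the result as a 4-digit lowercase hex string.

032f

Key decimal bytes [104, 99, 239, 244, 232, 246, 250, 165, 169] = 68 63 ef f4 e8 f6 fa a5 a9 is 9 bytes > B = 7, so hash it first: H(key) = 06 d4, then zero-pad to 7 bytes: K' = 06 d4 00 00 00 00 00.
K' ⊕ ipad = 30 e2 36 36 36 36 36.  K' ⊕ opad = 5a 88 5c 5c 5c 5c 5c.
Inner input = (K'⊕ipad) ∥ m = 30 e2 36 36 36 36 36 ∥ 81 02 a4 37.
Inner hash: sum = 48+226+54+54+54+54+54+129+2+164+55 = 894 → 03 7e.
Outer input = (K'⊕opad) ∥ inner = 5a 88 5c 5c 5c 5c 5c ∥ 03 7e.
Outer hash (tag): sum = 90+136+92+92+92+92+92+3+126 = 815 → 03 2f.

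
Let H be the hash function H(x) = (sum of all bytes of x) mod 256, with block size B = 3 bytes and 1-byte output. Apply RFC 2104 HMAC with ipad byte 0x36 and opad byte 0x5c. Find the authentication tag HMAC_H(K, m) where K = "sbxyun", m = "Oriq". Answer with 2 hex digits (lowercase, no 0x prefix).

Key "sbxyun" = 73 62 78 79 75 6e is 6 bytes > B = 3, so hash it first: H(key) = a9, then zero-pad to 3 bytes: K' = a9 00 00.
K' ⊕ ipad = 9f 36 36.  K' ⊕ opad = f5 5c 5c.
Inner input = (K'⊕ipad) ∥ m = 9f 36 36 ∥ 4f 72 69 71.
Inner hash: sum = 159+54+54+79+114+105+113 = 678; mod 256 = 166 → a6.
Outer input = (K'⊕opad) ∥ inner = f5 5c 5c ∥ a6.
Outer hash (tag): sum = 245+92+92+166 = 595; mod 256 = 83 → 53.

53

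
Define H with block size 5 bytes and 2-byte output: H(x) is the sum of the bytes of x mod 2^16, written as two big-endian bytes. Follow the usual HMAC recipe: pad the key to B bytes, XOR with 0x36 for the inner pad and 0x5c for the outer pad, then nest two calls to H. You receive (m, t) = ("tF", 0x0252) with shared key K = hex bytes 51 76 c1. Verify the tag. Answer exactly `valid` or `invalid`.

Key hex bytes 51 76 c1 is 3 bytes ≤ B = 5; zero-pad to 5 bytes: K' = 51 76 c1 00 00.
K' ⊕ ipad = 67 40 f7 36 36; K' ⊕ opad = 0d 2a 9d 5c 5c.
Inner hash: sum = 103+64+247+54+54+116+70 = 708 → 02 c4.
Outer hash (recomputed tag): sum = 13+42+157+92+92+2+196 = 594 → 02 52.
Recomputed tag = 0252; claimed = 0252 → match.

valid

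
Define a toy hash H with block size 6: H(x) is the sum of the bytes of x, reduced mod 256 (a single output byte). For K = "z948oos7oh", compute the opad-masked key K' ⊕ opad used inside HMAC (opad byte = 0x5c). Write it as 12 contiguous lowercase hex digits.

225c5c5c5c5c

Key "z948oos7oh" = 7a 39 34 38 6f 6f 73 37 6f 68 is 10 bytes > B = 6, so hash it first: H(key) = 7e, then zero-pad to 6 bytes: K' = 7e 00 00 00 00 00.
XOR each byte with 0x5c: 7e⊕5c=22, 00⊕5c=5c, 00⊕5c=5c, 00⊕5c=5c, 00⊕5c=5c, 00⊕5c=5c.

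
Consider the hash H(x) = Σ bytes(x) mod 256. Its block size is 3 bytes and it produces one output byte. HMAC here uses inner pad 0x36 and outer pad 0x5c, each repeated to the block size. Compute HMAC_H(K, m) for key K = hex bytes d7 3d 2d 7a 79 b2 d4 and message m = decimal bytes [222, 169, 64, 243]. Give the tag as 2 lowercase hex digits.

Key hex bytes d7 3d 2d 7a 79 b2 d4 is 7 bytes > B = 3, so hash it first: H(key) = ba, then zero-pad to 3 bytes: K' = ba 00 00.
K' ⊕ ipad = 8c 36 36.  K' ⊕ opad = e6 5c 5c.
Inner input = (K'⊕ipad) ∥ m = 8c 36 36 ∥ de a9 40 f3.
Inner hash: sum = 140+54+54+222+169+64+243 = 946; mod 256 = 178 → b2.
Outer input = (K'⊕opad) ∥ inner = e6 5c 5c ∥ b2.
Outer hash (tag): sum = 230+92+92+178 = 592; mod 256 = 80 → 50.

50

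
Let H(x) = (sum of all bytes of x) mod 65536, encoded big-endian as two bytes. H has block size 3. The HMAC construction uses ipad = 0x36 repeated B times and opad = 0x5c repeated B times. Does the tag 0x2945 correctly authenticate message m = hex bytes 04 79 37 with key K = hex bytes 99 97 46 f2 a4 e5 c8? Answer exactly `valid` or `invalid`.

invalid

Key hex bytes 99 97 46 f2 a4 e5 c8 is 7 bytes > B = 3, so hash it first: H(key) = 04 b9, then zero-pad to 3 bytes: K' = 04 b9 00.
K' ⊕ ipad = 32 8f 36; K' ⊕ opad = 58 e5 5c.
Inner hash: sum = 50+143+54+4+121+55 = 427 → 01 ab.
Outer hash (recomputed tag): sum = 88+229+92+1+171 = 581 → 02 45.
Recomputed tag = 0245; claimed = 2945 → mismatch.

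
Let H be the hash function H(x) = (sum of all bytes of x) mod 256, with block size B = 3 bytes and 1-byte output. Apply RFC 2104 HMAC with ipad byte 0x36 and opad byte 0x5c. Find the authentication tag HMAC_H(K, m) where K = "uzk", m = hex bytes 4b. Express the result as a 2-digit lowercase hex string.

Key "uzk" = 75 7a 6b is exactly B = 3 bytes: K' = 75 7a 6b.
K' ⊕ ipad = 43 4c 5d.  K' ⊕ opad = 29 26 37.
Inner input = (K'⊕ipad) ∥ m = 43 4c 5d ∥ 4b.
Inner hash: sum = 67+76+93+75 = 311; mod 256 = 55 → 37.
Outer input = (K'⊕opad) ∥ inner = 29 26 37 ∥ 37.
Outer hash (tag): sum = 41+38+55+55 = 189 → bd.

bd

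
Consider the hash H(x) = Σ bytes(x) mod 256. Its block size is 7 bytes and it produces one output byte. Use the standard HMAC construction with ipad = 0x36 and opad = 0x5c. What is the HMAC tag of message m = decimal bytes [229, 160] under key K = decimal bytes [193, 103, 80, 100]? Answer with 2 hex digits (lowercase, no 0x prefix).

Key decimal bytes [193, 103, 80, 100] = c1 67 50 64 is 4 bytes ≤ B = 7; zero-pad to 7 bytes: K' = c1 67 50 64 00 00 00.
K' ⊕ ipad = f7 51 66 52 36 36 36.  K' ⊕ opad = 9d 3b 0c 38 5c 5c 5c.
Inner input = (K'⊕ipad) ∥ m = f7 51 66 52 36 36 36 ∥ e5 a0.
Inner hash: sum = 247+81+102+82+54+54+54+229+160 = 1063; mod 256 = 39 → 27.
Outer input = (K'⊕opad) ∥ inner = 9d 3b 0c 38 5c 5c 5c ∥ 27.
Outer hash (tag): sum = 157+59+12+56+92+92+92+39 = 599; mod 256 = 87 → 57.

57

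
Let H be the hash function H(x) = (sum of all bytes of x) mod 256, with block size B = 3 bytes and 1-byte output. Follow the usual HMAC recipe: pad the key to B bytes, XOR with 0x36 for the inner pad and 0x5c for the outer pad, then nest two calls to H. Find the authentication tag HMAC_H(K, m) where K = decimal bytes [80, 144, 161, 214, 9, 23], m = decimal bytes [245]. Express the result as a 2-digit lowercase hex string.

85

Key decimal bytes [80, 144, 161, 214, 9, 23] = 50 90 a1 d6 09 17 is 6 bytes > B = 3, so hash it first: H(key) = 77, then zero-pad to 3 bytes: K' = 77 00 00.
K' ⊕ ipad = 41 36 36.  K' ⊕ opad = 2b 5c 5c.
Inner input = (K'⊕ipad) ∥ m = 41 36 36 ∥ f5.
Inner hash: sum = 65+54+54+245 = 418; mod 256 = 162 → a2.
Outer input = (K'⊕opad) ∥ inner = 2b 5c 5c ∥ a2.
Outer hash (tag): sum = 43+92+92+162 = 389; mod 256 = 133 → 85.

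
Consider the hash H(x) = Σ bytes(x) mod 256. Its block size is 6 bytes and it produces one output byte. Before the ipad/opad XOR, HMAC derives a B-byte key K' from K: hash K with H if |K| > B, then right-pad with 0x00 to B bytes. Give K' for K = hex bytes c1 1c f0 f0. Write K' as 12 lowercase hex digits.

Key hex bytes c1 1c f0 f0 is 4 bytes ≤ B = 6; zero-pad to 6 bytes: K' = c1 1c f0 f0 00 00.

c11cf0f00000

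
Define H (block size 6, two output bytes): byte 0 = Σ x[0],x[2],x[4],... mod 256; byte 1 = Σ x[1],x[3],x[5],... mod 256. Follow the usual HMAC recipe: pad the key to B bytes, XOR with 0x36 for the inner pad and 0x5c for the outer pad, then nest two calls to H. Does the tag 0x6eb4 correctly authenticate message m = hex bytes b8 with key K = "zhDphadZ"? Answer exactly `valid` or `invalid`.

invalid

Key "zhDphadZ" = 7a 68 44 70 68 61 64 5a is 8 bytes > B = 6, so hash it first: H(key) = 8a 93, then zero-pad to 6 bytes: K' = 8a 93 00 00 00 00.
K' ⊕ ipad = bc a5 36 36 36 36; K' ⊕ opad = d6 cf 5c 5c 5c 5c.
Inner hash: even-index sum = 480 mod 256 = 224; odd-index sum = 273 mod 256 = 17 → e0 11.
Outer hash (recomputed tag): even-index sum = 622 mod 256 = 110; odd-index sum = 408 mod 256 = 152 → 6e 98.
Recomputed tag = 6e98; claimed = 6eb4 → mismatch.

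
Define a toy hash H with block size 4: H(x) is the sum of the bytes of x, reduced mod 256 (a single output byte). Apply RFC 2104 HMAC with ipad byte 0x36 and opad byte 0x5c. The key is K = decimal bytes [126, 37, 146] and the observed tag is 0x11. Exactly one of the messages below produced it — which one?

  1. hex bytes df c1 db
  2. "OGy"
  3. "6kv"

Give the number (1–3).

Key decimal bytes [126, 37, 146] = 7e 25 92 is 3 bytes ≤ B = 4; zero-pad to 4 bytes: K' = 7e 25 92 00.
K' ⊕ ipad = 48 13 a4 36; K' ⊕ opad = 22 79 ce 5c.
m1: inner = H(48 13 a4 36 df c1 db) = b0; tag = H(22 79 ce 5c b0) = 75
m2: inner = H(48 13 a4 36 4f 47 79) = 44; tag = H(22 79 ce 5c 44) = 09
m3: inner = H(48 13 a4 36 36 6b 76) = 4c; tag = H(22 79 ce 5c 4c) = 11 ← matches

3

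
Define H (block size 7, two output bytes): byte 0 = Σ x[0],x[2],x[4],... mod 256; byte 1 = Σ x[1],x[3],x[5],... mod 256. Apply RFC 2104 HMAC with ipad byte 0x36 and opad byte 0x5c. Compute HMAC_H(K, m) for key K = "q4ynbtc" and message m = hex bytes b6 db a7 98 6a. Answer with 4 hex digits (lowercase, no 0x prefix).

Key "q4ynbtc" = 71 34 79 6e 62 74 63 is exactly B = 7 bytes: K' = 71 34 79 6e 62 74 63.
K' ⊕ ipad = 47 02 4f 58 54 42 55.  K' ⊕ opad = 2d 68 25 32 3e 28 3f.
Inner input = (K'⊕ipad) ∥ m = 47 02 4f 58 54 42 55 ∥ b6 db a7 98 6a.
Inner hash: even-index sum = 690 mod 256 = 178; odd-index sum = 611 mod 256 = 99 → b2 63.
Outer input = (K'⊕opad) ∥ inner = 2d 68 25 32 3e 28 3f ∥ b2 63.
Outer hash (tag): even-index sum = 306 mod 256 = 50; odd-index sum = 372 mod 256 = 116 → 32 74.

3274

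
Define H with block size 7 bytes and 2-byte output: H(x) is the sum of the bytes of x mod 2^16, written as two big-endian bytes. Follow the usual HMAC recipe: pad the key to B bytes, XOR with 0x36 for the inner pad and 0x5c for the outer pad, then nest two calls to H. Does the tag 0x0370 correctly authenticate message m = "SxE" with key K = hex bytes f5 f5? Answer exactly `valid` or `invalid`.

Key hex bytes f5 f5 is 2 bytes ≤ B = 7; zero-pad to 7 bytes: K' = f5 f5 00 00 00 00 00.
K' ⊕ ipad = c3 c3 36 36 36 36 36; K' ⊕ opad = a9 a9 5c 5c 5c 5c 5c.
Inner hash: sum = 195+195+54+54+54+54+54+83+120+69 = 932 → 03 a4.
Outer hash (recomputed tag): sum = 169+169+92+92+92+92+92+3+164 = 965 → 03 c5.
Recomputed tag = 03c5; claimed = 0370 → mismatch.

invalid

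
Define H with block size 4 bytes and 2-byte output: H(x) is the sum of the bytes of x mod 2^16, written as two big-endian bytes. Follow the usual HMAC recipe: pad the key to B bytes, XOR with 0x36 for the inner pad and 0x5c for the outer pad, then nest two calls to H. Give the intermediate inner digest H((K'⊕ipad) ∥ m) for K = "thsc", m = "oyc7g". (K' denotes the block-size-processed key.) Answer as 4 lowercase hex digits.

Key "thsc" = 74 68 73 63 is exactly B = 4 bytes: K' = 74 68 73 63.
K' ⊕ ipad = 42 5e 45 55.
Inner input = 42 5e 45 55 ∥ 6f 79 63 37 67.
Inner hash: sum = 66+94+69+85+111+121+99+55+103 = 803 → 03 23.

0323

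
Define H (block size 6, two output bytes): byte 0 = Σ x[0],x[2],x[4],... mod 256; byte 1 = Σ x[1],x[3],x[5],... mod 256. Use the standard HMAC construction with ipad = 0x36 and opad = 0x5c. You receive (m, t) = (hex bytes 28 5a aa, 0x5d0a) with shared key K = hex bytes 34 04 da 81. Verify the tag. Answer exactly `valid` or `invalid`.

invalid

Key hex bytes 34 04 da 81 is 4 bytes ≤ B = 6; zero-pad to 6 bytes: K' = 34 04 da 81 00 00.
K' ⊕ ipad = 02 32 ec b7 36 36; K' ⊕ opad = 68 58 86 dd 5c 5c.
Inner hash: even-index sum = 502 mod 256 = 246; odd-index sum = 377 mod 256 = 121 → f6 79.
Outer hash (recomputed tag): even-index sum = 576 mod 256 = 64; odd-index sum = 522 mod 256 = 10 → 40 0a.
Recomputed tag = 400a; claimed = 5d0a → mismatch.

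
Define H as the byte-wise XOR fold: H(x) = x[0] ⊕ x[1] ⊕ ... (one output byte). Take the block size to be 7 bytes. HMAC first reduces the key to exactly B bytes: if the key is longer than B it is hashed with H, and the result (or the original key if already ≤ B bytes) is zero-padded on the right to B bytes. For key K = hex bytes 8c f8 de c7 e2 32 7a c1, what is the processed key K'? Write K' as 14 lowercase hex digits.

|K| = 8 > B = 7, so first hash the key.
H(K): XOR 8c⊕f8⊕de⊕c7⊕e2⊕32⊕7a⊕c1 = 06.
Zero-pad H(K) = 06 to 7 bytes: K' = 06 00 00 00 00 00 00.

06000000000000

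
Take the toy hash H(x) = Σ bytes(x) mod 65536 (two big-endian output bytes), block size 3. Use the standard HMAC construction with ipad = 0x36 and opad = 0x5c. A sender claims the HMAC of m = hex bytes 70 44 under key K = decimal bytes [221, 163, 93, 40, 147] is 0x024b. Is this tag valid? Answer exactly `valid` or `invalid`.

Key decimal bytes [221, 163, 93, 40, 147] = dd a3 5d 28 93 is 5 bytes > B = 3, so hash it first: H(key) = 02 98, then zero-pad to 3 bytes: K' = 02 98 00.
K' ⊕ ipad = 34 ae 36; K' ⊕ opad = 5e c4 5c.
Inner hash: sum = 52+174+54+112+68 = 460 → 01 cc.
Outer hash (recomputed tag): sum = 94+196+92+1+204 = 587 → 02 4b.
Recomputed tag = 024b; claimed = 024b → match.

valid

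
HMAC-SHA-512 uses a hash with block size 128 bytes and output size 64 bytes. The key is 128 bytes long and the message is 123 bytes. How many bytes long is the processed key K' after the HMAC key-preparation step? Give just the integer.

Key is 128 ≤ 128 bytes, zero-padded: |K'| = 128.

128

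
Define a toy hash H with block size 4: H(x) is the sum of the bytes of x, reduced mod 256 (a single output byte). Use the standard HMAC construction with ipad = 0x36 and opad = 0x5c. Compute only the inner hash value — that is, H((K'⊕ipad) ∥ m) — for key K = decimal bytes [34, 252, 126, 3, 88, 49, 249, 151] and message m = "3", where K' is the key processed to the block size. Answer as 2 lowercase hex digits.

63

Key decimal bytes [34, 252, 126, 3, 88, 49, 249, 151] = 22 fc 7e 03 58 31 f9 97 is 8 bytes > B = 4, so hash it first: H(key) = b8, then zero-pad to 4 bytes: K' = b8 00 00 00.
K' ⊕ ipad = 8e 36 36 36.
Inner input = 8e 36 36 36 ∥ 33.
Inner hash: sum = 142+54+54+54+51 = 355; mod 256 = 99 → 63.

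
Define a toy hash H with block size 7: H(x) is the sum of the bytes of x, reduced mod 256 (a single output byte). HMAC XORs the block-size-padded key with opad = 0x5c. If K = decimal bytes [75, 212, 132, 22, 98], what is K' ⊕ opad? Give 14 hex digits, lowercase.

Key decimal bytes [75, 212, 132, 22, 98] = 4b d4 84 16 62 is 5 bytes ≤ B = 7; zero-pad to 7 bytes: K' = 4b d4 84 16 62 00 00.
XOR each byte with 0x5c: 4b⊕5c=17, d4⊕5c=88, 84⊕5c=d8, 16⊕5c=4a, 62⊕5c=3e, 00⊕5c=5c, 00⊕5c=5c.

1788d84a3e5c5c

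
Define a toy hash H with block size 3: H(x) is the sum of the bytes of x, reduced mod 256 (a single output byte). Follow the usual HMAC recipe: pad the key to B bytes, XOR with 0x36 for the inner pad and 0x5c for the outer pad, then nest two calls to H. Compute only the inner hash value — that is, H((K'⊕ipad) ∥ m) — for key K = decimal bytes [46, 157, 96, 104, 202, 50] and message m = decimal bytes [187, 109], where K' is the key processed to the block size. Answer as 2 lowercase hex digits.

4d

Key decimal bytes [46, 157, 96, 104, 202, 50] = 2e 9d 60 68 ca 32 is 6 bytes > B = 3, so hash it first: H(key) = 8f, then zero-pad to 3 bytes: K' = 8f 00 00.
K' ⊕ ipad = b9 36 36.
Inner input = b9 36 36 ∥ bb 6d.
Inner hash: sum = 185+54+54+187+109 = 589; mod 256 = 77 → 4d.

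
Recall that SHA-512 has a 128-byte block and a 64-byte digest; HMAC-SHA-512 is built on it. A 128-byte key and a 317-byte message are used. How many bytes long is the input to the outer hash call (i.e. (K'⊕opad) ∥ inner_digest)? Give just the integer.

Key is 128 ≤ 128 bytes, zero-padded: |K'| = 128.
Outer input = (K'⊕opad) ∥ H(inner) → 128 + 64 = 192 bytes.

192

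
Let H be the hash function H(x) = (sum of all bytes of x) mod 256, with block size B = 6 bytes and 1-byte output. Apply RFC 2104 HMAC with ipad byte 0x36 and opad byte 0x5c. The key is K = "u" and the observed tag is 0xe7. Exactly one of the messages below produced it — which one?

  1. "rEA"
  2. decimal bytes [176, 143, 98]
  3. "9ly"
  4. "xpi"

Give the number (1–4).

Key "u" = 75 is 1 byte ≤ B = 6; zero-pad to 6 bytes: K' = 75 00 00 00 00 00.
K' ⊕ ipad = 43 36 36 36 36 36; K' ⊕ opad = 29 5c 5c 5c 5c 5c.
m1: inner = H(43 36 36 36 36 36 72 45 41) = 49; tag = H(29 5c 5c 5c 5c 5c 49) = 3e
m2: inner = H(43 36 36 36 36 36 b0 8f 62) = f2; tag = H(29 5c 5c 5c 5c 5c f2) = e7 ← matches
m3: inner = H(43 36 36 36 36 36 39 6c 79) = 6f; tag = H(29 5c 5c 5c 5c 5c 6f) = 64
m4: inner = H(43 36 36 36 36 36 78 70 69) = a2; tag = H(29 5c 5c 5c 5c 5c a2) = 97

2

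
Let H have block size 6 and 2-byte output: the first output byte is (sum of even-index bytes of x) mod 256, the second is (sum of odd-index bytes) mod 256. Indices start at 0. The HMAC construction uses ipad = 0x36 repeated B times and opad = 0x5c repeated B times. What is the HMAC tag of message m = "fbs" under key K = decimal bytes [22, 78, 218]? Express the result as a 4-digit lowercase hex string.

4710

Key decimal bytes [22, 78, 218] = 16 4e da is 3 bytes ≤ B = 6; zero-pad to 6 bytes: K' = 16 4e da 00 00 00.
K' ⊕ ipad = 20 78 ec 36 36 36.  K' ⊕ opad = 4a 12 86 5c 5c 5c.
Inner input = (K'⊕ipad) ∥ m = 20 78 ec 36 36 36 ∥ 66 62 73.
Inner hash: even-index sum = 539 mod 256 = 27; odd-index sum = 326 mod 256 = 70 → 1b 46.
Outer input = (K'⊕opad) ∥ inner = 4a 12 86 5c 5c 5c ∥ 1b 46.
Outer hash (tag): even-index sum = 327 mod 256 = 71; odd-index sum = 272 mod 256 = 16 → 47 10.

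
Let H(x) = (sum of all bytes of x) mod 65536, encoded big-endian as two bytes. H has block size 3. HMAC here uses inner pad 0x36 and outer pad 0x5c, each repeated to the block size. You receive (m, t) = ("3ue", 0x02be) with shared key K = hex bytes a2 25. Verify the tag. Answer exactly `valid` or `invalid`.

valid

Key hex bytes a2 25 is 2 bytes ≤ B = 3; zero-pad to 3 bytes: K' = a2 25 00.
K' ⊕ ipad = 94 13 36; K' ⊕ opad = fe 79 5c.
Inner hash: sum = 148+19+54+51+117+101 = 490 → 01 ea.
Outer hash (recomputed tag): sum = 254+121+92+1+234 = 702 → 02 be.
Recomputed tag = 02be; claimed = 02be → match.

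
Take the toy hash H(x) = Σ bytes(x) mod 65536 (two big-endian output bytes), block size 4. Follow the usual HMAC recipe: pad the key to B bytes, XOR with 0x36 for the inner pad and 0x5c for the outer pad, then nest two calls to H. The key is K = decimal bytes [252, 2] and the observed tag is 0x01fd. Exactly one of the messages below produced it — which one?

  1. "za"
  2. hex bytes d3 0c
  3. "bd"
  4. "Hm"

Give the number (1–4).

1

Key decimal bytes [252, 2] = fc 02 is 2 bytes ≤ B = 4; zero-pad to 4 bytes: K' = fc 02 00 00.
K' ⊕ ipad = ca 34 36 36; K' ⊕ opad = a0 5e 5c 5c.
m1: inner = H(ca 34 36 36 7a 61) = 02 45; tag = H(a0 5e 5c 5c 02 45) = 01fd ← matches
m2: inner = H(ca 34 36 36 d3 0c) = 02 49; tag = H(a0 5e 5c 5c 02 49) = 0201
m3: inner = H(ca 34 36 36 62 64) = 02 30; tag = H(a0 5e 5c 5c 02 30) = 01e8
m4: inner = H(ca 34 36 36 48 6d) = 02 1f; tag = H(a0 5e 5c 5c 02 1f) = 01d7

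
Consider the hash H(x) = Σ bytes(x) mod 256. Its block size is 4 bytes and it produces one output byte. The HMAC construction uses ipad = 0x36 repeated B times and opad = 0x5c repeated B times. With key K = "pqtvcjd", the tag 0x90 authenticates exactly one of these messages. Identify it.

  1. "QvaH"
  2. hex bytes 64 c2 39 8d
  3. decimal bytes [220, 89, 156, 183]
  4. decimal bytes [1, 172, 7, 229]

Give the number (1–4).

1

Key "pqtvcjd" = 70 71 74 76 63 6a 64 is 7 bytes > B = 4, so hash it first: H(key) = fc, then zero-pad to 4 bytes: K' = fc 00 00 00.
K' ⊕ ipad = ca 36 36 36; K' ⊕ opad = a0 5c 5c 5c.
m1: inner = H(ca 36 36 36 51 76 61 48) = dc; tag = H(a0 5c 5c 5c dc) = 90 ← matches
m2: inner = H(ca 36 36 36 64 c2 39 8d) = 58; tag = H(a0 5c 5c 5c 58) = 0c
m3: inner = H(ca 36 36 36 dc 59 9c b7) = f4; tag = H(a0 5c 5c 5c f4) = a8
m4: inner = H(ca 36 36 36 01 ac 07 e5) = 05; tag = H(a0 5c 5c 5c 05) = b9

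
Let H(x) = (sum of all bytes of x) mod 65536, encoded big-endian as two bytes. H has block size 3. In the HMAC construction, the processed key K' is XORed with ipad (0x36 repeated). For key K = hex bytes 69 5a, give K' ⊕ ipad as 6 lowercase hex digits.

5f6c36

Key hex bytes 69 5a is 2 bytes ≤ B = 3; zero-pad to 3 bytes: K' = 69 5a 00.
XOR each byte with 0x36: 69⊕36=5f, 5a⊕36=6c, 00⊕36=36.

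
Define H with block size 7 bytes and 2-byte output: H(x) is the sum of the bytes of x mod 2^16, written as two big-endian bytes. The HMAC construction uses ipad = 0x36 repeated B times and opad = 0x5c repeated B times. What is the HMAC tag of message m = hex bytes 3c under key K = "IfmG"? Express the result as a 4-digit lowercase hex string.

022a

Key "IfmG" = 49 66 6d 47 is 4 bytes ≤ B = 7; zero-pad to 7 bytes: K' = 49 66 6d 47 00 00 00.
K' ⊕ ipad = 7f 50 5b 71 36 36 36.  K' ⊕ opad = 15 3a 31 1b 5c 5c 5c.
Inner input = (K'⊕ipad) ∥ m = 7f 50 5b 71 36 36 36 ∥ 3c.
Inner hash: sum = 127+80+91+113+54+54+54+60 = 633 → 02 79.
Outer input = (K'⊕opad) ∥ inner = 15 3a 31 1b 5c 5c 5c ∥ 02 79.
Outer hash (tag): sum = 21+58+49+27+92+92+92+2+121 = 554 → 02 2a.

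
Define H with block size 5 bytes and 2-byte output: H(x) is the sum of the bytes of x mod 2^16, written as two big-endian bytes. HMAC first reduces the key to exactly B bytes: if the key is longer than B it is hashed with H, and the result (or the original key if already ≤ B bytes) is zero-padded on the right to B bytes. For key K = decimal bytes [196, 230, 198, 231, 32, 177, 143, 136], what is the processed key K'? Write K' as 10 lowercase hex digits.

|K| = 8 > B = 5, so first hash the key.
H(K): sum = 196+230+198+231+32+177+143+136 = 1343 → 05 3f.
Zero-pad H(K) = 05 3f to 5 bytes: K' = 05 3f 00 00 00.

053f000000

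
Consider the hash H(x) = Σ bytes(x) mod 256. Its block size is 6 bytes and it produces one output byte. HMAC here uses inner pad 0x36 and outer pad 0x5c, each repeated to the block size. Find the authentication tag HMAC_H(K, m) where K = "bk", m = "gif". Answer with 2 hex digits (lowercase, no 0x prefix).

a4

Key "bk" = 62 6b is 2 bytes ≤ B = 6; zero-pad to 6 bytes: K' = 62 6b 00 00 00 00.
K' ⊕ ipad = 54 5d 36 36 36 36.  K' ⊕ opad = 3e 37 5c 5c 5c 5c.
Inner input = (K'⊕ipad) ∥ m = 54 5d 36 36 36 36 ∥ 67 69 66.
Inner hash: sum = 84+93+54+54+54+54+103+105+102 = 703; mod 256 = 191 → bf.
Outer input = (K'⊕opad) ∥ inner = 3e 37 5c 5c 5c 5c ∥ bf.
Outer hash (tag): sum = 62+55+92+92+92+92+191 = 676; mod 256 = 164 → a4.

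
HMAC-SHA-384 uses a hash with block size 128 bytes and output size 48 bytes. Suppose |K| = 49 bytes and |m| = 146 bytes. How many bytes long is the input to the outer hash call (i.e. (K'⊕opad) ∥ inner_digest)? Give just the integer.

176

Key is 49 ≤ 128 bytes, zero-padded: |K'| = 128.
Outer input = (K'⊕opad) ∥ H(inner) → 128 + 48 = 176 bytes.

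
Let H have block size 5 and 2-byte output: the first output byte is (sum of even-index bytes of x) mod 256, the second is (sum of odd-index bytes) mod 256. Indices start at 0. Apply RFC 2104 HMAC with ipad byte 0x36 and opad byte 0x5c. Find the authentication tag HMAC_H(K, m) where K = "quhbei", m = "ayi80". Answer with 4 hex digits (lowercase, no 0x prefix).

c09d

Key "quhbei" = 71 75 68 62 65 69 is 6 bytes > B = 5, so hash it first: H(key) = 3e 40, then zero-pad to 5 bytes: K' = 3e 40 00 00 00.
K' ⊕ ipad = 08 76 36 36 36.  K' ⊕ opad = 62 1c 5c 5c 5c.
Inner input = (K'⊕ipad) ∥ m = 08 76 36 36 36 ∥ 61 79 69 38 30.
Inner hash: even-index sum = 293 mod 256 = 37; odd-index sum = 422 mod 256 = 166 → 25 a6.
Outer input = (K'⊕opad) ∥ inner = 62 1c 5c 5c 5c ∥ 25 a6.
Outer hash (tag): even-index sum = 448 mod 256 = 192; odd-index sum = 157 mod 256 = 157 → c0 9d.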